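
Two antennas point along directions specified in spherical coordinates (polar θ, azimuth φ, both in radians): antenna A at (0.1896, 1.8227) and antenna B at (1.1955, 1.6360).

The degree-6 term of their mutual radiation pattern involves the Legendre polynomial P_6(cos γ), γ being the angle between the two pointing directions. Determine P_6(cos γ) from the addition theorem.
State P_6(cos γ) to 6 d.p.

0.294804

Summing Y*_{l m}(θ₁,φ₁)·Y_{l m}(θ₂,φ₂) over m ∈ [−6, 6]; prefactor 4π/(2·6+1) = 0.966644:
  term(m=-6) = (0.000003, 0.000006)   from Y*(Ω₁)=(-0.000001, -0.000022), Y(Ω₂)=(-0.289680, 0.119488)
  term(m=-5) = (0.000099, 0.000134)   from Y*(Ω₁)=(-0.000372, 0.000120), Y(Ω₂)=(-0.136966, -0.405126)
  term(m=-4) = (0.000406, 0.000375)   from Y*(Ω₁)=(0.002309, 0.003657), Y(Ω₂)=(0.123454, -0.032949)
  term(m=-3) = (-0.008080, -0.005067)   from Y*(Ω₁)=(0.022348, -0.023716), Y(Ω₂)=(-0.056890, -0.287112)
  term(m=-2) = (-0.035820, -0.014033)   from Y*(Ω₁)=(-0.145247, -0.080068), Y(Ω₂)=(0.229985, -0.030163)
  term(m=-1) = (0.111418, 0.021047)   from Y*(Ω₁)=(-0.128534, 0.499412), Y(Ω₂)=(-0.014327, -0.219411)
  term(m=+0) = (0.168925, 0.000000)   from Y*(Ω₁)=(0.667431, -0.000000), Y(Ω₂)=(0.253098, 0.000000)
  term(m=+1) = (0.111418, -0.021047)   from Y*(Ω₁)=(0.128534, 0.499412), Y(Ω₂)=(0.014327, -0.219411)
  term(m=+2) = (-0.035820, 0.014033)   from Y*(Ω₁)=(-0.145247, 0.080068), Y(Ω₂)=(0.229985, 0.030163)
  term(m=+3) = (-0.008080, 0.005067)   from Y*(Ω₁)=(-0.022348, -0.023716), Y(Ω₂)=(0.056890, -0.287112)
  term(m=+4) = (0.000406, -0.000375)   from Y*(Ω₁)=(0.002309, -0.003657), Y(Ω₂)=(0.123454, 0.032949)
  term(m=+5) = (0.000099, -0.000134)   from Y*(Ω₁)=(0.000372, 0.000120), Y(Ω₂)=(0.136966, -0.405126)
  term(m=+6) = (0.000003, -0.000006)   from Y*(Ω₁)=(-0.000001, 0.000022), Y(Ω₂)=(-0.289680, -0.119488)
Accumulated sum (0.304977, -0.000000); after 4π/(2l+1) scaling, (0.294804, -0.000000) ⇒ P_6 = 0.294804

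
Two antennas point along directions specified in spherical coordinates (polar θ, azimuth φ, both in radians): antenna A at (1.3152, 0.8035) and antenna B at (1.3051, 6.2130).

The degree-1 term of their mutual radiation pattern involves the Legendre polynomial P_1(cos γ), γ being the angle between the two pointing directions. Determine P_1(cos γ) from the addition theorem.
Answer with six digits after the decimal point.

0.665739

Expand P_1 via completeness: Σ_{m} conj(Y_{1,m}) at Ω₁ times Y_{1,m} at Ω₂ —
  term(m=-1) = 0.07154 + 0.08544j   from Y*(Ω₁)=0.23205 + 0.24060j, Y(Ω₂)=0.33255 + 0.02338j
  term(m=+0) = 0.01585 + 0.00000j   from Y*(Ω₁)=0.12353 + 0.00000j, Y(Ω₂)=0.12830 + 0.00000j
  term(m=+1) = 0.07154 - 0.08544j   from Y*(Ω₁)=-0.23205 + 0.24060j, Y(Ω₂)=-0.33255 + 0.02338j
Σ over m = 0.15893 + 0.00000j; ×(4π/3) → 0.66574 + 0.00000j. Real part: 0.665739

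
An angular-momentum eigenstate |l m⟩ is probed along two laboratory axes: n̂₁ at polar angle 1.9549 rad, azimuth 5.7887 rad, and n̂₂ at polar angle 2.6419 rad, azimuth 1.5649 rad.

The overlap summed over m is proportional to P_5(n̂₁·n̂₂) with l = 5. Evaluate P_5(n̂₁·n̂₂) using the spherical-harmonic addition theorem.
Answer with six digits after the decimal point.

0.210665

Term-by-term m-sum for l=5 (normalisation 4π/11 = 1.142397):
  term(m=-5) = -0.00240 + 0.00285j   from Y*(Ω₁)=-0.24938 - 0.19723j, Y(Ω₂)=0.00035 - 0.01172j
  term(m=-4) = -0.01033 - 0.02559j   from Y*(Ω₁)=0.16092 + 0.37316j, Y(Ω₂)=-0.06789 - 0.00160j
  term(m=-3) = 0.01633 + 0.00172j   from Y*(Ω₁)=0.00634 - 0.07245j, Y(Ω₂)=-0.00399 + 0.22578j
  term(m=-2) = 0.07914 - 0.11728j   from Y*(Ω₁)=0.17362 - 0.26395j, Y(Ω₂)=0.44779 + 0.00528j
  term(m=-1) = 0.03161 + 0.05947j   from Y*(Ω₁)=-0.14423 + 0.07776j, Y(Ω₂)=0.00242 - 0.41104j
  term(m=+0) = -0.04432 + 0.00000j   from Y*(Ω₁)=-0.28104 + 0.00000j, Y(Ω₂)=0.15769 + 0.00000j
  term(m=+1) = 0.03161 - 0.05947j   from Y*(Ω₁)=0.14423 + 0.07776j, Y(Ω₂)=-0.00242 - 0.41104j
  term(m=+2) = 0.07914 + 0.11728j   from Y*(Ω₁)=0.17362 + 0.26395j, Y(Ω₂)=0.44779 - 0.00528j
  term(m=+3) = 0.01633 - 0.00172j   from Y*(Ω₁)=-0.00634 - 0.07245j, Y(Ω₂)=0.00399 + 0.22578j
  term(m=+4) = -0.01033 + 0.02559j   from Y*(Ω₁)=0.16092 - 0.37316j, Y(Ω₂)=-0.06789 + 0.00160j
  term(m=+5) = -0.00240 - 0.00285j   from Y*(Ω₁)=0.24938 - 0.19723j, Y(Ω₂)=-0.00035 - 0.01172j
Σ over m = 0.18441 - 0.00000j; ×(4π/11) → 0.21067 - 0.00000j. Real part: 0.210665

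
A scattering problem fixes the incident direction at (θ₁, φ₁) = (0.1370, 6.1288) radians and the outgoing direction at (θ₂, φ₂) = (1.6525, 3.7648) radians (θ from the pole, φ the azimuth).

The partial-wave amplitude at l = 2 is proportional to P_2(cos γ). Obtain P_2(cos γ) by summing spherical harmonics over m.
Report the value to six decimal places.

Term-by-term m-sum for l=2 (normalisation 4π/5 = 2.513274):
  m=-2: (0.006864, -0.002189) × (0.122294, -0.363691) = (0.000043, -0.002764)  (running Σ = (0.000043, -0.002764))
  m=-1: (0.103277, -0.016072) × (0.051026, -0.036676) = (0.004680, -0.004608)  (running Σ = (0.004724, -0.007372))
  m=0: (0.613135, -0.000000) × (-0.309089, 0.000000) = (-0.189514, 0.000000)  (running Σ = (-0.184790, -0.007372))
  m=1: (-0.103277, -0.016072) × (-0.051026, -0.036676) = (0.004680, 0.004608)  (running Σ = (-0.180110, -0.002764))
  m=2: (0.006864, 0.002189) × (0.122294, 0.363691) = (0.000043, 0.002764)  (running Σ = (-0.180067, 0.000000))
Total Σ_m = (-0.180067, 0.000000). Multiply by 2.513274: (-0.452557, 0.000000). P_2(cos γ) = -0.452557

-0.452557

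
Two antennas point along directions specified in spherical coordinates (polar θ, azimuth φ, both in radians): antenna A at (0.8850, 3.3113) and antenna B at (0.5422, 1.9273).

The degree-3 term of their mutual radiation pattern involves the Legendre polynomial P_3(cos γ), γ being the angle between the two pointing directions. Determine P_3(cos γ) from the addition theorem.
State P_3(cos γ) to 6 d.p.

Expand P_3 via completeness: Σ_{m} conj(Y_{3,m}) at Ω₁ times Y_{3,m} at Ω₂ —
  m=-3: -0.168869-0.094264i × +0.050275+0.027550i = -0.005893-0.009391i  (running Σ = -0.005893-0.009391i)
  m=-2: +0.365529+0.129060i × -0.176318+0.152475i = -0.084128+0.032978i  (running Σ = -0.090021+0.023587i)
  m=-1: -0.247822-0.042466i × -0.155318-0.417056i = +0.020781+0.109951i  (running Σ = -0.069240+0.133538i)
  m=0: -0.235081-0.000000i × +0.213723+0.000000i = -0.050242-0.000000i  (running Σ = -0.119482+0.133538i)
  m=1: +0.247822-0.042466i × +0.155318-0.417056i = +0.020781-0.109951i  (running Σ = -0.098702+0.023587i)
  m=2: +0.365529-0.129060i × -0.176318-0.152475i = -0.084128-0.032978i  (running Σ = -0.182830-0.009391i)
  m=3: +0.168869-0.094264i × -0.050275+0.027550i = -0.005893+0.009391i  (running Σ = -0.188723-0.000000i)
Σ over m = -0.188723-0.000000i; ×(4π/7) → -0.338794-0.000000i. Real part: -0.338794

-0.338794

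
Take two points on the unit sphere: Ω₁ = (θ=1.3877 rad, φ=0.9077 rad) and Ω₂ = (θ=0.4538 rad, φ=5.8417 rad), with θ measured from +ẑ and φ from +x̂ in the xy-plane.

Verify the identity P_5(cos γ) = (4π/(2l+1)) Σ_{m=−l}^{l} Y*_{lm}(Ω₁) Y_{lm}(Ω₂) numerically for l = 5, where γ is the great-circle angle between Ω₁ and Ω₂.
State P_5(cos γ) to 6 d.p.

0.342602

Addition theorem: P_5(cos γ) = (4π/11) Σ_m Y*_{lm}(Ω₁) Y_{lm}(Ω₂), m = −5…5:
  [-5]  conj(Y_{5,-5})(Ω₁) = -0.07381 - 0.42018j ; Y_{5,-5}(Ω₂) = -0.00447 + 0.00604j ; Δ = 0.00287 + 0.00143j
  [-4]  conj(Y_{5,-4})(Ω₁) = -0.22051 - 0.11739j ; Y_{5,-4}(Ω₂) = -0.00945 + 0.04780j ; Δ = 0.00769 - 0.00943j
  [-3]  conj(Y_{5,-3})(Ω₁) = 0.21084 - 0.09378j ; Y_{5,-3}(Ω₂) = 0.04457 + 0.17724j ; Δ = 0.02602 + 0.03319j
  [-2]  conj(Y_{5,-2})(Ω₁) = 0.06507 - 0.26068j ; Y_{5,-2}(Ω₂) = 0.26455 + 0.32195j ; Δ = 0.10114 - 0.04801j
  [-1]  conj(Y_{5,-1})(Ω₁) = 0.10836 + 0.13873j ; Y_{5,-1}(Ω₂) = 0.43092 + 0.20365j ; Δ = 0.01844 + 0.08185j
  [+0]  conj(Y_{5,0})(Ω₁) = 0.27147 + 0.00000j ; Y_{5,0}(Ω₂) = -0.04576 + 0.00000j ; Δ = -0.01242 + 0.00000j
  [+1]  conj(Y_{5,1})(Ω₁) = -0.10836 + 0.13873j ; Y_{5,1}(Ω₂) = -0.43092 + 0.20365j ; Δ = 0.01844 - 0.08185j
  [+2]  conj(Y_{5,2})(Ω₁) = 0.06507 + 0.26068j ; Y_{5,2}(Ω₂) = 0.26455 - 0.32195j ; Δ = 0.10114 + 0.04801j
  [+3]  conj(Y_{5,3})(Ω₁) = -0.21084 - 0.09378j ; Y_{5,3}(Ω₂) = -0.04457 + 0.17724j ; Δ = 0.02602 - 0.03319j
  [+4]  conj(Y_{5,4})(Ω₁) = -0.22051 + 0.11739j ; Y_{5,4}(Ω₂) = -0.00945 - 0.04780j ; Δ = 0.00769 + 0.00943j
  [+5]  conj(Y_{5,5})(Ω₁) = 0.07381 - 0.42018j ; Y_{5,5}(Ω₂) = 0.00447 + 0.00604j ; Δ = 0.00287 - 0.00143j
Accumulated sum 0.29990 - 0.00000j; after 4π/(2l+1) scaling, 0.34260 - 0.00000j ⇒ P_5 = 0.342602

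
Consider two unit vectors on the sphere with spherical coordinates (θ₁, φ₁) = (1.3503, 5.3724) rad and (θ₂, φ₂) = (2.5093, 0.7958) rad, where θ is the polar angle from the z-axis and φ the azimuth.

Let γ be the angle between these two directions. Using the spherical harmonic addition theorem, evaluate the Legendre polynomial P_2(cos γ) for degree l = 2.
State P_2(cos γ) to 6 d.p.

-0.402846

Summing Y*_{l m}(θ₁,φ₁)·Y_{l m}(θ₂,φ₂) over m ∈ [−2, 2]; prefactor 4π/(2·2+1) = 2.513274:
  term(m=-2) = -0.04780 + 0.01331j   from Y*(Ω₁)=-0.09127 - 0.35629j, Y(Ω₂)=-0.00281 - 0.13489j
  term(m=-1) = 0.00822 + 0.06017j   from Y*(Ω₁)=0.10109 - 0.13025j, Y(Ω₂)=-0.25771 + 0.26313j
  term(m=+0) = -0.08112 + 0.00000j   from Y*(Ω₁)=-0.27013 + 0.00000j, Y(Ω₂)=0.30031 + 0.00000j
  term(m=+1) = 0.00822 - 0.06017j   from Y*(Ω₁)=-0.10109 - 0.13025j, Y(Ω₂)=0.25771 + 0.26313j
  term(m=+2) = -0.04780 - 0.01331j   from Y*(Ω₁)=-0.09127 + 0.35629j, Y(Ω₂)=-0.00281 + 0.13489j
Total Σ_m = -0.16029 + 0.00000j. Multiply by 2.513274: -0.40285 + 0.00000j. P_2(cos γ) = -0.402846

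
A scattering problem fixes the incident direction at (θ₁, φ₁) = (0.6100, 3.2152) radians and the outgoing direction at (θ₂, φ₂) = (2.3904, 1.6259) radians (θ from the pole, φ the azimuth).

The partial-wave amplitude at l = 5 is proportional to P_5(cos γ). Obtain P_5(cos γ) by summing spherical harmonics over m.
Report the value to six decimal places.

0.168146

Summing Y*_{l m}(θ₁,φ₁)·Y_{l m}(θ₂,φ₂) over m ∈ [−5, 5]; prefactor 4π/(2·5+1) = 1.142397:
  term(m=-5) = -0.000182+0.001960i   from Y*(Ω₁)=-0.026718-0.010303i, Y(Ω₂)=-0.018700-0.066144i
  term(m=-4) = -0.030076-0.002230i   from Y*(Ω₁)=+0.123989+0.037599i, Y(Ω₂)=-0.227137+0.050891i
  term(m=-3) = +0.007626-0.137236i   from Y*(Ω₁)=-0.320239-0.071888i, Y(Ω₂)=+0.068914+0.413072i
  term(m=-2) = +0.160832+0.005955i   from Y*(Ω₁)=+0.457921+0.067904i, Y(Ω₂)=+0.345553-0.038237i
  term(m=-1) = +0.000387-0.020916i   from Y*(Ω₁)=-0.196293-0.014475i, Y(Ω₂)=+0.005854+0.106123i
  term(m=+0) = -0.129988-0.000000i   from Y*(Ω₁)=-0.344399-0.000000i, Y(Ω₂)=+0.377433+0.000000i
  term(m=+1) = +0.000387+0.020916i   from Y*(Ω₁)=+0.196293-0.014475i, Y(Ω₂)=-0.005854+0.106123i
  term(m=+2) = +0.160832-0.005955i   from Y*(Ω₁)=+0.457921-0.067904i, Y(Ω₂)=+0.345553+0.038237i
  term(m=+3) = +0.007626+0.137236i   from Y*(Ω₁)=+0.320239-0.071888i, Y(Ω₂)=-0.068914+0.413072i
  term(m=+4) = -0.030076+0.002230i   from Y*(Ω₁)=+0.123989-0.037599i, Y(Ω₂)=-0.227137-0.050891i
  term(m=+5) = -0.000182-0.001960i   from Y*(Ω₁)=+0.026718-0.010303i, Y(Ω₂)=+0.018700-0.066144i
Accumulated sum +0.147187-0.000000i; after 4π/(2l+1) scaling, +0.168146-0.000000i ⇒ P_5 = 0.168146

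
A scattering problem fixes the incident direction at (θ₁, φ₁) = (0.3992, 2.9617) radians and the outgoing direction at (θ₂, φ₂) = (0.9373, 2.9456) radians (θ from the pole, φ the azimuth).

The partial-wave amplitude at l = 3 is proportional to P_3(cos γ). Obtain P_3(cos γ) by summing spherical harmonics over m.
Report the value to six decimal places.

0.294662

Expand P_3 via completeness: Σ_{m} conj(Y_{3,m}) at Ω₁ times Y_{3,m} at Ω₂ —
  m=-3: (-0.021017, 0.012589) × (-0.181748, -0.121159) = (0.005345, 0.000258)  (running Σ = (0.005345, 0.000258))
  m=-2: (0.133147, -0.050084) × (0.363174, 0.150128) = (0.055875, 0.001800)  (running Σ = (0.061220, 0.002058))
  m=-1: (-0.400995, 0.072924) × (-0.192155, -0.038151) = (0.079835, 0.001285)  (running Σ = (0.141055, 0.003344))
  m=0: (0.427948, -0.000000) × (-0.275666, 0.000000) = (-0.117971, 0.000000)  (running Σ = (0.023084, 0.003344))
  m=1: (0.400995, 0.072924) × (0.192155, -0.038151) = (0.079835, -0.001285)  (running Σ = (0.102919, 0.002058))
  m=2: (0.133147, 0.050084) × (0.363174, -0.150128) = (0.055875, -0.001800)  (running Σ = (0.158794, 0.000258))
  m=3: (0.021017, 0.012589) × (0.181748, -0.121159) = (0.005345, -0.000258)  (running Σ = (0.164139, 0.000000))
Accumulated sum (0.164139, 0.000000); after 4π/(2l+1) scaling, (0.294662, 0.000000) ⇒ P_3 = 0.294662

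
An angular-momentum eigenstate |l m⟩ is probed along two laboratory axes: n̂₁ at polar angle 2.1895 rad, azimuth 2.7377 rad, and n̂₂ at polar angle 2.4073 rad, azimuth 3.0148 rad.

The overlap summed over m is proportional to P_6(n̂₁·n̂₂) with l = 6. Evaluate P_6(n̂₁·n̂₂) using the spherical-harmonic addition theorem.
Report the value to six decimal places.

0.256351

Summing Y*_{l m}(θ₁,φ₁)·Y_{l m}(θ₂,φ₂) over m ∈ [−6, 6]; prefactor 4π/(2·6+1) = 0.966644:
  m=-6: Y*=(-0.106308, -0.092908)  Y=(0.031669, 0.030146)  product (-0.000566, -0.006147)
  m=-5: Y*=(-0.151038, -0.313739)  Y=(0.135188, 0.099390)  product (0.010764, -0.057425)
  m=-4: Y*=(-0.018990, -0.423835)  Y=(0.318190, 0.176802)  product (0.068893, -0.138217)
  m=-3: Y*=(0.050256, -0.133873)  Y=(0.413477, 0.165329)  product (0.042913, -0.047045)
  m=-2: Y*=(-0.197301, 0.206339)  Y=(0.155872, 0.040396)  product (-0.039089, 0.024192)
  m=-1: Y*=(-0.242948, 0.103833)  Y=(-0.307150, -0.039154)  product (0.078687, -0.022380)
  m=+0: Y*=(0.220558, -0.000000)  Y=(-0.262999, 0.000000)  product (-0.058007, 0.000000)
  m=+1: Y*=(0.242948, 0.103833)  Y=(0.307150, -0.039154)  product (0.078687, 0.022380)
  m=+2: Y*=(-0.197301, -0.206339)  Y=(0.155872, -0.040396)  product (-0.039089, -0.024192)
  m=+3: Y*=(-0.050256, -0.133873)  Y=(-0.413477, 0.165329)  product (0.042913, 0.047045)
  m=+4: Y*=(-0.018990, 0.423835)  Y=(0.318190, -0.176802)  product (0.068893, 0.138217)
  m=+5: Y*=(0.151038, -0.313739)  Y=(-0.135188, 0.099390)  product (0.010764, 0.057425)
  m=+6: Y*=(-0.106308, 0.092908)  Y=(0.031669, -0.030146)  product (-0.000566, 0.006147)
Σ over m = (0.265197, -0.000000); ×(4π/13) → (0.256351, -0.000000). Real part: 0.256351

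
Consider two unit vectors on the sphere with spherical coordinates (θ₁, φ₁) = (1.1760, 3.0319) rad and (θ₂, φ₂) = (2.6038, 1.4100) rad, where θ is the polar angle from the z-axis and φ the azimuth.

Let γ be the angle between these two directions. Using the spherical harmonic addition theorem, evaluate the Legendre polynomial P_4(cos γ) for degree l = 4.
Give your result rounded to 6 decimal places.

-0.027133

Addition theorem: P_4(cos γ) = (4π/9) Σ_m Y*_{lm}(Ω₁) Y_{lm}(Ω₂), m = −4…4:
  [-4]  conj(Y_{4,-4})(Ω₁) = 0.29085 - 0.13649j ; Y_{4,-4}(Ω₂) = 0.02438 + 0.01827j ; Δ = 0.00959 + 0.00199j
  [-3]  conj(Y_{4,-3})(Ω₁) = -0.35833 + 0.12237j ; Y_{4,-3}(Ω₂) = 0.06703 - 0.12800j ; Δ = -0.00835 + 0.05407j
  [-2]  conj(Y_{4,-2})(Ω₁) = 0.00988 - 0.00220j ; Y_{4,-2}(Ω₂) = -0.34670 - 0.11551j ; Δ = -0.00368 - 0.00038j
  [-1]  conj(Y_{4,-1})(Ω₁) = 0.32797 - 0.03612j ; Y_{4,-1}(Ω₂) = -0.07208 + 0.44443j ; Δ = -0.00759 + 0.14836j
  [+0]  conj(Y_{4,0})(Ω₁) = -0.07109 + 0.00000j ; Y_{4,0}(Ω₂) = -0.00909 + 0.00000j ; Δ = 0.00065 + 0.00000j
  [+1]  conj(Y_{4,1})(Ω₁) = -0.32797 - 0.03612j ; Y_{4,1}(Ω₂) = 0.07208 + 0.44443j ; Δ = -0.00759 - 0.14836j
  [+2]  conj(Y_{4,2})(Ω₁) = 0.00988 + 0.00220j ; Y_{4,2}(Ω₂) = -0.34670 + 0.11551j ; Δ = -0.00368 + 0.00038j
  [+3]  conj(Y_{4,3})(Ω₁) = 0.35833 + 0.12237j ; Y_{4,3}(Ω₂) = -0.06703 - 0.12800j ; Δ = -0.00835 - 0.05407j
  [+4]  conj(Y_{4,4})(Ω₁) = 0.29085 + 0.13649j ; Y_{4,4}(Ω₂) = 0.02438 - 0.01827j ; Δ = 0.00959 - 0.00199j
Accumulated sum -0.01943 + 0.00000j; after 4π/(2l+1) scaling, -0.02713 + 0.00000j ⇒ P_4 = -0.027133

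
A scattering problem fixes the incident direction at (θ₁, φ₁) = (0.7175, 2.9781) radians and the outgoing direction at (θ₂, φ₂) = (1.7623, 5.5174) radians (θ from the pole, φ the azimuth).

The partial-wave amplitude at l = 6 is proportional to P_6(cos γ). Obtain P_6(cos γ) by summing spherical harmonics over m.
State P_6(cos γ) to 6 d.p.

-0.044904

Addition theorem: P_6(cos γ) = (4π/13) Σ_m Y*_{lm}(Ω₁) Y_{lm}(Ω₂), m = −6…6:
  m=-6: (0.021710, -0.032436) × (-0.050773, -0.429469) = (-0.015033, -0.007677)  (running Σ = (-0.015033, -0.007677))
  m=-5: (-0.105989, 0.113014) × (0.224499, 0.184283) = (-0.044621, 0.005840)  (running Σ = (-0.059654, -0.001837))
  m=-4: (0.277554, -0.212742) × (0.198722, -0.015622) = (0.051833, -0.046613)  (running Σ = (-0.007821, -0.048450))
  m=-3: (-0.399274, 0.213213) × (-0.202727, 0.228106) = (0.032308, -0.134301)  (running Σ = (0.024488, -0.182751))
  m=-2: (0.188884, -0.064062) × (0.004816, 0.122706) = (0.008770, 0.022869)  (running Σ = (0.033258, -0.159882))
  m=-1: (0.281058, -0.046365) × (-0.219546, -0.211099) = (-0.071493, -0.049152)  (running Σ = (-0.038235, -0.209034))
  m=0: (-0.295382, -0.000000) × (-0.101618, 0.000000) = (0.030016, 0.000000)  (running Σ = (-0.008218, -0.209034))
  m=1: (-0.281058, -0.046365) × (0.219546, -0.211099) = (-0.071493, 0.049152)  (running Σ = (-0.079711, -0.159882))
  m=2: (0.188884, 0.064062) × (0.004816, -0.122706) = (0.008770, -0.022869)  (running Σ = (-0.070941, -0.182751))
  m=3: (0.399274, 0.213213) × (0.202727, 0.228106) = (0.032308, 0.134301)  (running Σ = (-0.038632, -0.048450))
  m=4: (0.277554, 0.212742) × (0.198722, 0.015622) = (0.051833, 0.046613)  (running Σ = (0.013201, -0.001837))
  m=5: (0.105989, 0.113014) × (-0.224499, 0.184283) = (-0.044621, -0.005840)  (running Σ = (-0.031420, -0.007677))
  m=6: (0.021710, 0.032436) × (-0.050773, 0.429469) = (-0.015033, 0.007677)  (running Σ = (-0.046453, 0.000000))
Total Σ_m = (-0.046453, 0.000000). Multiply by 0.966644: (-0.044904, 0.000000). P_6(cos γ) = -0.044904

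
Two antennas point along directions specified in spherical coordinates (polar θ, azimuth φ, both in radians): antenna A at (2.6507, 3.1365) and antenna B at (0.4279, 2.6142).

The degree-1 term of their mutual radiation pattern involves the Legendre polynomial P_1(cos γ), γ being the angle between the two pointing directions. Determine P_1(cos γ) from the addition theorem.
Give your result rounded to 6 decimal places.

Term-by-term m-sum for l=1 (normalisation 4π/3 = 4.188790):
  term(m=-1) = +0.020237+0.011649i   from Y*(Ω₁)=-0.162868+0.000829i, Y(Ω₂)=-0.123886-0.072154i
  term(m=+0) = -0.191559-0.000000i   from Y*(Ω₁)=-0.430905-0.000000i, Y(Ω₂)=+0.444550+0.000000i
  term(m=+1) = +0.020237-0.011649i   from Y*(Ω₁)=+0.162868+0.000829i, Y(Ω₂)=+0.123886-0.072154i
Accumulated sum -0.151084+0.000000i; after 4π/(2l+1) scaling, -0.632861+0.000000i ⇒ P_1 = -0.632861

-0.632861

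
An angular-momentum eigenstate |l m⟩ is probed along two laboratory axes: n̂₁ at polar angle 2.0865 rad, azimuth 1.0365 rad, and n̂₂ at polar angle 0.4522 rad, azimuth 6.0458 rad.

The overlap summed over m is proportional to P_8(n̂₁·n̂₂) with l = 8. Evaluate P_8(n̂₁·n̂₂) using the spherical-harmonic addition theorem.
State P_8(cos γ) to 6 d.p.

Term-by-term m-sum for l=8 (normalisation 4π/17 = 0.739198):
  m=-8: Y*=-0.071717+0.153123i  Y=-0.000221+0.000648i  product -0.000083-0.000080i
  m=-7: Y*=-0.216003-0.316761i  Y=-0.000512+0.005616i  product +0.001889-0.001051i
  m=-6: Y*=+0.431152-0.027712i  Y=+0.004258+0.028860i  product +0.002636+0.012325i
  m=-5: Y*=-0.058642+0.115413i  Y=+0.039860+0.098685i  product -0.013727-0.001187i
  m=-4: Y*=+0.153741+0.241775i  Y=+0.161588+0.225742i  product -0.029736+0.073774i
  m=-3: Y*=-0.288113+0.009249i  Y=+0.371781+0.320953i  product -0.110084-0.089032i
  m=-2: Y*=-0.073406+0.133668i  Y=+0.428723+0.220356i  product -0.060925+0.041131i
  m=-1: Y*=-0.163584-0.276463i  Y=-0.002428-0.000588i  product +0.000235+0.000767i
  m=+0: Y*=-0.107444-0.000000i  Y=-0.476507+0.000000i  product +0.051198+0.000000i
  m=+1: Y*=+0.163584-0.276463i  Y=+0.002428-0.000588i  product +0.000235-0.000767i
  m=+2: Y*=-0.073406-0.133668i  Y=+0.428723-0.220356i  product -0.060925-0.041131i
  m=+3: Y*=+0.288113+0.009249i  Y=-0.371781+0.320953i  product -0.110084+0.089032i
  m=+4: Y*=+0.153741-0.241775i  Y=+0.161588-0.225742i  product -0.029736-0.073774i
  m=+5: Y*=+0.058642+0.115413i  Y=-0.039860+0.098685i  product -0.013727+0.001187i
  m=+6: Y*=+0.431152+0.027712i  Y=+0.004258-0.028860i  product +0.002636-0.012325i
  m=+7: Y*=+0.216003-0.316761i  Y=+0.000512+0.005616i  product +0.001889+0.001051i
  m=+8: Y*=-0.071717-0.153123i  Y=-0.000221-0.000648i  product -0.000083+0.000080i
Accumulated sum -0.368394-0.000000i; after 4π/(2l+1) scaling, -0.272316-0.000000i ⇒ P_8 = -0.272316

-0.272316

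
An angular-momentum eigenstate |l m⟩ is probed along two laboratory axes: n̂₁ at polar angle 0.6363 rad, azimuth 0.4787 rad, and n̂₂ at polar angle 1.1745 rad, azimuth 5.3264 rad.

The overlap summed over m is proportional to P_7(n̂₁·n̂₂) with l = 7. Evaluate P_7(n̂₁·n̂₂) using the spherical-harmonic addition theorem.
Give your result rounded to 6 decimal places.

-0.052864

Addition theorem: P_7(cos γ) = (4π/15) Σ_m Y*_{lm}(Ω₁) Y_{lm}(Ω₂), m = −7…7:
  [-7]  conj(Y_{7,-7})(Ω₁) = -0.012796-0.002718i ; Y_{7,-7}(Ω₂) = +0.260236+0.114443i ; Δ = -0.003019-0.002172i
  [-6]  conj(Y_{7,-6})(Ω₁) = -0.063861+0.017632i ; Y_{7,-6}(Ω₂) = +0.381192-0.229782i ; Δ = -0.020292+0.021395i
  [-5]  conj(Y_{7,-5})(Ω₁) = -0.147648+0.137023i ; Y_{7,-5}(Ω₂) = +0.016417-0.229103i ; Δ = +0.028968+0.036076i
  [-4]  conj(Y_{7,-4})(Ω₁) = -0.134265+0.374783i ; Y_{7,-4}(Ω₂) = +0.168804+0.138061i ; Δ = -0.074407+0.044728i
  [-3]  conj(Y_{7,-3})(Ω₁) = +0.062804+0.463440i ; Y_{7,-3}(Ω₂) = +0.306194-0.085149i ; Δ = +0.058692+0.136555i
  [-2]  conj(Y_{7,-2})(Ω₁) = +0.094217+0.133834i ; Y_{7,-2}(Ω₂) = -0.030830+0.086393i ; Δ = -0.014467+0.004014i
  [-1]  conj(Y_{7,-1})(Ω₁) = -0.292403-0.151745i ; Y_{7,-1}(Ω₂) = +0.188233+0.267033i ; Δ = -0.014519-0.106645i
  [+0]  conj(Y_{7,0})(Ω₁) = -0.279894-0.000000i ; Y_{7,0}(Ω₂) = -0.053540+0.000000i ; Δ = +0.014986+0.000000i
  [+1]  conj(Y_{7,1})(Ω₁) = +0.292403-0.151745i ; Y_{7,1}(Ω₂) = -0.188233+0.267033i ; Δ = -0.014519+0.106645i
  [+2]  conj(Y_{7,2})(Ω₁) = +0.094217-0.133834i ; Y_{7,2}(Ω₂) = -0.030830-0.086393i ; Δ = -0.014467-0.004014i
  [+3]  conj(Y_{7,3})(Ω₁) = -0.062804+0.463440i ; Y_{7,3}(Ω₂) = -0.306194-0.085149i ; Δ = +0.058692-0.136555i
  [+4]  conj(Y_{7,4})(Ω₁) = -0.134265-0.374783i ; Y_{7,4}(Ω₂) = +0.168804-0.138061i ; Δ = -0.074407-0.044728i
  [+5]  conj(Y_{7,5})(Ω₁) = +0.147648+0.137023i ; Y_{7,5}(Ω₂) = -0.016417-0.229103i ; Δ = +0.028968-0.036076i
  [+6]  conj(Y_{7,6})(Ω₁) = -0.063861-0.017632i ; Y_{7,6}(Ω₂) = +0.381192+0.229782i ; Δ = -0.020292-0.021395i
  [+7]  conj(Y_{7,7})(Ω₁) = +0.012796-0.002718i ; Y_{7,7}(Ω₂) = -0.260236+0.114443i ; Δ = -0.003019+0.002172i
Σ over m = -0.063102-0.000000i; ×(4π/15) → -0.052864-0.000000i. Real part: -0.052864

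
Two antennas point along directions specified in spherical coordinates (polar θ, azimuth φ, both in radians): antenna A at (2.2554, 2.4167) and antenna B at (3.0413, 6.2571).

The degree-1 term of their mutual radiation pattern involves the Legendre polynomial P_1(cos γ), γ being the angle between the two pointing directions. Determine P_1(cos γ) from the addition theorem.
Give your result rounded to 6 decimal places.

Summing Y*_{l m}(θ₁,φ₁)·Y_{l m}(θ₂,φ₂) over m ∈ [−1, 1]; prefactor 4π/(2·1+1) = 4.188790:
  m=-1: -0.200350+0.177463i × +0.034581+0.000902i = -0.007088+0.005956i  (running Σ = -0.007088+0.005956i)
  m=0: -0.308976-0.000000i × -0.486147+0.000000i = +0.150208+0.000000i  (running Σ = +0.143119+0.005956i)
  m=1: +0.200350+0.177463i × -0.034581+0.000902i = -0.007088-0.005956i  (running Σ = +0.136031+0.000000i)
Total Σ_m = +0.136031+0.000000i. Multiply by 4.188790: +0.569805+0.000000i. P_1(cos γ) = 0.569805

0.569805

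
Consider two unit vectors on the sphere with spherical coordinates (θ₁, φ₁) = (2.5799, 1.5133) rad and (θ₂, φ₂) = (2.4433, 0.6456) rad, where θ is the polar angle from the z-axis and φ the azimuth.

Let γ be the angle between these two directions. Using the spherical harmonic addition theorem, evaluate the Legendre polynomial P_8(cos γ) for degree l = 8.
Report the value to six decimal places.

-0.351887

Term-by-term m-sum for l=8 (normalisation 4π/17 = 0.739198):
  m=-8: Y*=(0.002991, -0.001482)  Y=(0.006576, 0.013531)  product (0.000040, 0.000031)
  m=-7: Y*=(0.008311, 0.019522)  Y=(0.013764, -0.070360)  product (0.001488, -0.000316)
  m=-6: Y*=(-0.078808, 0.028319)  Y=(-0.154221, 0.138573)  product (0.008229, -0.015288)
  m=-5: Y*=(-0.064778, -0.219088)  Y=(0.395298, -0.034242)  product (-0.033109, -0.084387)
  m=-4: Y*=(0.416909, -0.097610)  Y=(-0.397728, -0.248908)  product (-0.190112, -0.064950)
  m=-3: Y*=(0.084106, 0.482755)  Y=(0.074416, 0.194160)  product (-0.087473, 0.052255)
  m=-2: Y*=(-0.165730, 0.019142)  Y=(-0.072967, 0.254135)  product (0.007228, -0.043515)
  m=-1: Y*=(0.020060, 0.348500)  Y=(0.281558, -0.212093)  product (0.079562, 0.093868)
  m=+0: Y*=(-0.295242, -0.000000)  Y=(0.161719, 0.000000)  product (-0.047746, -0.000000)
  m=+1: Y*=(-0.020060, 0.348500)  Y=(-0.281558, -0.212093)  product (0.079562, -0.093868)
  m=+2: Y*=(-0.165730, -0.019142)  Y=(-0.072967, -0.254135)  product (0.007228, 0.043515)
  m=+3: Y*=(-0.084106, 0.482755)  Y=(-0.074416, 0.194160)  product (-0.087473, -0.052255)
  m=+4: Y*=(0.416909, 0.097610)  Y=(-0.397728, 0.248908)  product (-0.190112, 0.064950)
  m=+5: Y*=(0.064778, -0.219088)  Y=(-0.395298, -0.034242)  product (-0.033109, 0.084387)
  m=+6: Y*=(-0.078808, -0.028319)  Y=(-0.154221, -0.138573)  product (0.008229, 0.015288)
  m=+7: Y*=(-0.008311, 0.019522)  Y=(-0.013764, -0.070360)  product (0.001488, 0.000316)
  m=+8: Y*=(0.002991, 0.001482)  Y=(0.006576, -0.013531)  product (0.000040, -0.000031)
Total Σ_m = (-0.476039, 0.000000). Multiply by 0.739198: (-0.351887, 0.000000). P_8(cos γ) = -0.351887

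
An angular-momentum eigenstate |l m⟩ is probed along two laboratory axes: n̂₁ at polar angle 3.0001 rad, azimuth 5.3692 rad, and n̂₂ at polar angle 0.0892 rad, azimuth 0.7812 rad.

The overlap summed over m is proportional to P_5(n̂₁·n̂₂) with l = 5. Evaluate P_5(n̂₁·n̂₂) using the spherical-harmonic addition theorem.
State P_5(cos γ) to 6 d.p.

-0.822341

Term-by-term m-sum for l=5 (normalisation 4π/11 = 1.142397):
  [-5]  conj(Y_{5,-5})(Ω₁) = (-0.000004, 0.000026) ; Y_{5,-5}(Ω₂) = (-0.000002, 0.000002) ; Δ = (-0.000000, -0.000000)
  [-4]  conj(Y_{5,-4})(Ω₁) = (0.000500, -0.000283) ; Y_{5,-4}(Ω₂) = (-0.000092, -0.000002) ; Δ = (-0.000000, 0.000000)
  [-3]  conj(Y_{5,-3})(Ω₁) = (-0.006990, -0.002952) ; Y_{5,-3}(Ω₂) = (-0.001354, -0.001388) ; Δ = (0.000005, 0.000014)
  [-2]  conj(Y_{5,-2})(Ω₁) = (0.016467, 0.062614) ; Y_{5,-2}(Ω₂) = (0.000222, -0.026471) ; Δ = (0.001661, -0.000422)
  [-1]  conj(Y_{5,-1})(Ω₁) = (0.205500, -0.266534) ; Y_{5,-1}(Ω₂) = (0.157599, -0.156281) ; Δ = (-0.009268, -0.074121)
  [+0]  conj(Y_{5,0})(Ω₁) = (-0.800195, -0.000000) ; Y_{5,0}(Ω₂) = (0.880580, 0.000000) ; Δ = (-0.704636, -0.000000)
  [+1]  conj(Y_{5,1})(Ω₁) = (-0.205500, -0.266534) ; Y_{5,1}(Ω₂) = (-0.157599, -0.156281) ; Δ = (-0.009268, 0.074121)
  [+2]  conj(Y_{5,2})(Ω₁) = (0.016467, -0.062614) ; Y_{5,2}(Ω₂) = (0.000222, 0.026471) ; Δ = (0.001661, 0.000422)
  [+3]  conj(Y_{5,3})(Ω₁) = (0.006990, -0.002952) ; Y_{5,3}(Ω₂) = (0.001354, -0.001388) ; Δ = (0.000005, -0.000014)
  [+4]  conj(Y_{5,4})(Ω₁) = (0.000500, 0.000283) ; Y_{5,4}(Ω₂) = (-0.000092, 0.000002) ; Δ = (-0.000000, -0.000000)
  [+5]  conj(Y_{5,5})(Ω₁) = (0.000004, 0.000026) ; Y_{5,5}(Ω₂) = (0.000002, 0.000002) ; Δ = (-0.000000, 0.000000)
Accumulated sum (-0.719838, -0.000000); after 4π/(2l+1) scaling, (-0.822341, -0.000000) ⇒ P_5 = -0.822341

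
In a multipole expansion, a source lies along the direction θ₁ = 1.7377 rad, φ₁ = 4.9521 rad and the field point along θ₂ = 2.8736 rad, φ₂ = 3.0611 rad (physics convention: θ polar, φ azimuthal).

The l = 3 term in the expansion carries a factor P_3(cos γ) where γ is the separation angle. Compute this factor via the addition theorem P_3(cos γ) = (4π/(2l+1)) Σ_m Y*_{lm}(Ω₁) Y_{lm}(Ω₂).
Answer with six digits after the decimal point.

Expand P_3 via completeness: Σ_{m} conj(Y_{3,m}) at Ω₁ times Y_{3,m} at Ω₂ —
  [-3]  conj(Y_{3,-3})(Ω₁) = -0.263540+0.301004i ; Y_{3,-3}(Ω₂) = -0.007522-0.001852i ; Δ = +0.002540-0.001776i
  [-2]  conj(Y_{3,-2})(Ω₁) = +0.146484+0.076153i ; Y_{3,-2}(Ω₂) = -0.068207-0.011076i ; Δ = -0.009148-0.006817i
  [-1]  conj(Y_{3,-1})(Ω₁) = -0.065223+0.266857i ; Y_{3,-1}(Ω₂) = -0.311294-0.025111i ; Δ = +0.027004-0.081433i
  [+0]  conj(Y_{3,0})(Ω₁) = +0.177432-0.000000i ; Y_{3,0}(Ω₂) = -0.593551+0.000000i ; Δ = -0.105315+0.000000i
  [+1]  conj(Y_{3,1})(Ω₁) = +0.065223+0.266857i ; Y_{3,1}(Ω₂) = +0.311294-0.025111i ; Δ = +0.027004+0.081433i
  [+2]  conj(Y_{3,2})(Ω₁) = +0.146484-0.076153i ; Y_{3,2}(Ω₂) = -0.068207+0.011076i ; Δ = -0.009148+0.006817i
  [+3]  conj(Y_{3,3})(Ω₁) = +0.263540+0.301004i ; Y_{3,3}(Ω₂) = +0.007522-0.001852i ; Δ = +0.002540+0.001776i
Accumulated sum -0.064522+0.000000i; after 4π/(2l+1) scaling, -0.115829+0.000000i ⇒ P_3 = -0.115829

-0.115829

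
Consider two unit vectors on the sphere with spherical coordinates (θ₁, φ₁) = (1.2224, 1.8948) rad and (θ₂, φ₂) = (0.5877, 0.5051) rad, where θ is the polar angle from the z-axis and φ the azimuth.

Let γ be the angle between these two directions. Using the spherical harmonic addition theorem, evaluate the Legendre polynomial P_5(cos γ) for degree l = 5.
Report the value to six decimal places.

Term-by-term m-sum for l=5 (normalisation 4π/11 = 1.142397):
  m=-5: (-0.340074, -0.016753) × (-0.019848, -0.014053) = (0.006514, 0.005111)  (running Σ = (0.006514, 0.005111))
  m=-4: (0.106113, 0.376403) × (-0.050167, -0.103960) = (0.033807, -0.029915)  (running Σ = (0.040322, -0.024803))
  m=-3: (0.011610, -0.007922) × (0.017116, -0.308102) = (-0.002242, -0.003713)  (running Σ = (0.038079, -0.028516))
  m=-2: (0.265041, 0.200653) × (0.248458, -0.395772) = (0.145264, -0.055042)  (running Σ = (0.183344, -0.083558))
  m=-1: (0.033201, -0.098859) × (0.213991, -0.118325) = (-0.004593, -0.025083)  (running Σ = (0.178751, -0.108641))
  m=0: (0.307325, -0.000000) × (-0.317431, 0.000000) = (-0.097555, 0.000000)  (running Σ = (0.081196, -0.108641))
  m=1: (-0.033201, -0.098859) × (-0.213991, -0.118325) = (-0.004593, 0.025083)  (running Σ = (0.076603, -0.083558))
  m=2: (0.265041, -0.200653) × (0.248458, 0.395772) = (0.145264, 0.055042)  (running Σ = (0.221868, -0.028516))
  m=3: (-0.011610, -0.007922) × (-0.017116, -0.308102) = (-0.002242, 0.003713)  (running Σ = (0.219626, -0.024803))
  m=4: (0.106113, -0.376403) × (-0.050167, 0.103960) = (0.033807, 0.029915)  (running Σ = (0.253433, 0.005111))
  m=5: (0.340074, -0.016753) × (0.019848, -0.014053) = (0.006514, -0.005111)  (running Σ = (0.259947, -0.000000))
Total Σ_m = (0.259947, -0.000000). Multiply by 1.142397: (0.296963, -0.000000). P_5(cos γ) = 0.296963

0.296963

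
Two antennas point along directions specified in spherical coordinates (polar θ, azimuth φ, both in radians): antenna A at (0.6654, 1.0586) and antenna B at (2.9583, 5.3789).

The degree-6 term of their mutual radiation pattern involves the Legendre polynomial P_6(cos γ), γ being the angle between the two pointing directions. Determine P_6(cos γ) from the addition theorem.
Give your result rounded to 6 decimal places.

Term-by-term m-sum for l=6 (normalisation 4π/13 = 0.966644):
  [-6]  conj(Y_{6,-6})(Ω₁) = (0.026687, 0.001829) ; Y_{6,-6}(Ω₂) = (0.000012, -0.000013) ; Δ = (0.000000, -0.000000)
  [-5]  conj(Y_{6,-5})(Ω₁) = (0.064767, -0.098723) ; Y_{6,-5}(Ω₂) = (0.000063, 0.000325) ; Δ = (0.000036, 0.000015)
  [-4]  conj(Y_{6,-4})(Ω₁) = (-0.138460, -0.267268) ; Y_{6,-4}(Ω₂) = (-0.003373, -0.001737) ; Δ = (0.000003, 0.001142)
  [-3]  conj(Y_{6,-3})(Ω₁) = (-0.458825, -0.015701) ; Y_{6,-3}(Ω₂) = (0.026929, -0.012309) ; Δ = (-0.012549, 0.005225)
  [-2]  conj(Y_{6,-2})(Ω₁) = (-0.161189, 0.265041) ; Y_{6,-2}(Ω₂) = (-0.036806, 0.151865) ; Δ = (-0.034318, -0.034234)
  [-1]  conj(Y_{6,-1})(Ω₁) = (-0.090933, -0.161731) ; Y_{6,-1}(Ω₂) = (-0.312242, -0.396957) ; Δ = (-0.035807, 0.086596)
  [+0]  conj(Y_{6,0})(Ω₁) = (-0.375693, -0.000000) ; Y_{6,0}(Ω₂) = (0.688295, 0.000000) ; Δ = (-0.258587, -0.000000)
  [+1]  conj(Y_{6,1})(Ω₁) = (0.090933, -0.161731) ; Y_{6,1}(Ω₂) = (0.312242, -0.396957) ; Δ = (-0.035807, -0.086596)
  [+2]  conj(Y_{6,2})(Ω₁) = (-0.161189, -0.265041) ; Y_{6,2}(Ω₂) = (-0.036806, -0.151865) ; Δ = (-0.034318, 0.034234)
  [+3]  conj(Y_{6,3})(Ω₁) = (0.458825, -0.015701) ; Y_{6,3}(Ω₂) = (-0.026929, -0.012309) ; Δ = (-0.012549, -0.005225)
  [+4]  conj(Y_{6,4})(Ω₁) = (-0.138460, 0.267268) ; Y_{6,4}(Ω₂) = (-0.003373, 0.001737) ; Δ = (0.000003, -0.001142)
  [+5]  conj(Y_{6,5})(Ω₁) = (-0.064767, -0.098723) ; Y_{6,5}(Ω₂) = (-0.000063, 0.000325) ; Δ = (0.000036, -0.000015)
  [+6]  conj(Y_{6,6})(Ω₁) = (0.026687, -0.001829) ; Y_{6,6}(Ω₂) = (0.000012, 0.000013) ; Δ = (0.000000, 0.000000)
Accumulated sum (-0.423857, 0.000000); after 4π/(2l+1) scaling, (-0.409718, 0.000000) ⇒ P_6 = -0.409718

-0.409718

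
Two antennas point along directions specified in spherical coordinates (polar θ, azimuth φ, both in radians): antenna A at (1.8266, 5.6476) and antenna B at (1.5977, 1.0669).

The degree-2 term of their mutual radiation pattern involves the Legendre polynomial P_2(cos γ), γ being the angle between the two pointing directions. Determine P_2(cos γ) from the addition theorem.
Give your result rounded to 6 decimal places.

-0.478334

Expand P_2 via completeness: Σ_{m} conj(Y_{2,m}) at Ω₁ times Y_{2,m} at Ω₂ —
  [-2]  conj(Y_{2,-2})(Ω₁) = 0.10671 - 0.34544j ; Y_{2,-2}(Ω₂) = -0.20602 - 0.32642j ; Δ = -0.13474 + 0.03633j
  [-1]  conj(Y_{2,-1})(Ω₁) = -0.15218 + 0.11227j ; Y_{2,-1}(Ω₂) = -0.01003 + 0.01819j ; Δ = -0.00052 - 0.00389j
  [+0]  conj(Y_{2,0})(Ω₁) = -0.25482 + 0.00000j ; Y_{2,0}(Ω₂) = -0.31471 + 0.00000j ; Δ = 0.08019 + 0.00000j
  [+1]  conj(Y_{2,1})(Ω₁) = 0.15218 + 0.11227j ; Y_{2,1}(Ω₂) = 0.01003 + 0.01819j ; Δ = -0.00052 + 0.00389j
  [+2]  conj(Y_{2,2})(Ω₁) = 0.10671 + 0.34544j ; Y_{2,2}(Ω₂) = -0.20602 + 0.32642j ; Δ = -0.13474 - 0.03633j
Accumulated sum -0.19032 + 0.00000j; after 4π/(2l+1) scaling, -0.47833 + 0.00000j ⇒ P_2 = -0.478334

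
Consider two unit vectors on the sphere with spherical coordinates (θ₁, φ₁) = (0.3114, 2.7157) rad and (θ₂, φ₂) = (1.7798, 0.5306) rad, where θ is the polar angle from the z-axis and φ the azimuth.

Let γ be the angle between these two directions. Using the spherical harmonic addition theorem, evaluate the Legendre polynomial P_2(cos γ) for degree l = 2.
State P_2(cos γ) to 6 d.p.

-0.294357

Addition theorem: P_2(cos γ) = (4π/5) Σ_m Y*_{lm}(Ω₁) Y_{lm}(Ω₂), m = −2…2:
  [-2]  conj(Y_{2,-2})(Ω₁) = 0.02388 - 0.02729j ; Y_{2,-2}(Ω₂) = 0.18032 - 0.32268j ; Δ = -0.00450 - 0.01263j
  [-1]  conj(Y_{2,-1})(Ω₁) = -0.20519 + 0.09309j ; Y_{2,-1}(Ω₂) = -0.13524 + 0.07935j ; Δ = 0.02036 - 0.02887j
  [+0]  conj(Y_{2,0})(Ω₁) = 0.54196 + 0.00000j ; Y_{2,0}(Ω₂) = -0.27466 + 0.00000j ; Δ = -0.14885 + 0.00000j
  [+1]  conj(Y_{2,1})(Ω₁) = 0.20519 + 0.09309j ; Y_{2,1}(Ω₂) = 0.13524 + 0.07935j ; Δ = 0.02036 + 0.02887j
  [+2]  conj(Y_{2,2})(Ω₁) = 0.02388 + 0.02729j ; Y_{2,2}(Ω₂) = 0.18032 + 0.32268j ; Δ = -0.00450 + 0.01263j
Σ over m = -0.11712 + 0.00000j; ×(4π/5) → -0.29436 + 0.00000j. Real part: -0.294357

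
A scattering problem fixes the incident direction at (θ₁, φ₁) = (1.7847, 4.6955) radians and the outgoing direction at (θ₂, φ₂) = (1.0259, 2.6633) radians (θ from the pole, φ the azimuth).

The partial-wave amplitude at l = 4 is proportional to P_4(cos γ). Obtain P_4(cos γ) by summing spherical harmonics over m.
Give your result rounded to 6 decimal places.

Expand P_4 via completeness: Σ_{m} conj(Y_{4,m}) at Ω₁ times Y_{4,m} at Ω₂ —
  [-4]  conj(Y_{4,-4})(Ω₁) = (0.402629, -0.027241) ; Y_{4,-4}(Ω₂) = (-0.079462, 0.222951) ; Δ = (-0.025920, 0.091931)
  [-3]  conj(Y_{4,-3})(Ω₁) = (-0.012557, -0.247627) ; Y_{4,-3}(Ω₂) = (-0.054981, -0.402019) ; Δ = (-0.098860, 0.018663)
  [-2]  conj(Y_{4,-2})(Ω₁) = (0.218561, -0.007385) ; Y_{4,-2}(Ω₂) = (0.124168, 0.176073) ; Δ = (0.028439, 0.037566)
  [-1]  conj(Y_{4,-1})(Ω₁) = (-0.004449, -0.263417) ; Y_{4,-1}(Ω₂) = (0.208389, 0.108038) ; Δ = (0.027532, -0.055374)
  [+0]  conj(Y_{4,0})(Ω₁) = (0.181870, -0.000000) ; Y_{4,0}(Ω₂) = (-0.268021, 0.000000) ; Δ = (-0.048745, 0.000000)
  [+1]  conj(Y_{4,1})(Ω₁) = (0.004449, -0.263417) ; Y_{4,1}(Ω₂) = (-0.208389, 0.108038) ; Δ = (0.027532, 0.055374)
  [+2]  conj(Y_{4,2})(Ω₁) = (0.218561, 0.007385) ; Y_{4,2}(Ω₂) = (0.124168, -0.176073) ; Δ = (0.028439, -0.037566)
  [+3]  conj(Y_{4,3})(Ω₁) = (0.012557, -0.247627) ; Y_{4,3}(Ω₂) = (0.054981, -0.402019) ; Δ = (-0.098860, -0.018663)
  [+4]  conj(Y_{4,4})(Ω₁) = (0.402629, 0.027241) ; Y_{4,4}(Ω₂) = (-0.079462, -0.222951) ; Δ = (-0.025920, -0.091931)
Accumulated sum (-0.186365, 0.000000); after 4π/(2l+1) scaling, (-0.260215, 0.000000) ⇒ P_4 = -0.260215

-0.260215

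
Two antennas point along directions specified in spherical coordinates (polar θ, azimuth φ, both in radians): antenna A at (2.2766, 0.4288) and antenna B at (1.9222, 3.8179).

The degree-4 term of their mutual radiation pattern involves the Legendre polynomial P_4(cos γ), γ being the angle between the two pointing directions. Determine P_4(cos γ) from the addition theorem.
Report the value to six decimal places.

-0.239086

Summing Y*_{l m}(θ₁,φ₁)·Y_{l m}(θ₂,φ₂) over m ∈ [−4, 4]; prefactor 4π/(2·4+1) = 1.396263:
  m=-4: Y*=(-0.021368, 0.146942)  Y=(-0.311655, -0.145339)  product (0.028016, -0.042690)
  m=-3: Y*=(-0.100429, -0.343559)  Y=(-0.157707, -0.319817)  product (-0.094038, 0.086301)
  m=-2: Y*=(0.246608, 0.285063)  Y=(-0.010890, 0.049117)  product (-0.016687, 0.009008)
  m=-1: Y*=(0.011642, 0.005323)  Y=(-0.258822, 0.207724)  product (-0.004119, 0.001041)
  m=+0: Y*=(-0.362466, -0.000000)  Y=(-0.006684, 0.000000)  product (0.002423, 0.000000)
  m=+1: Y*=(-0.011642, 0.005323)  Y=(0.258822, 0.207724)  product (-0.004119, -0.001041)
  m=+2: Y*=(0.246608, -0.285063)  Y=(-0.010890, -0.049117)  product (-0.016687, -0.009008)
  m=+3: Y*=(0.100429, -0.343559)  Y=(0.157707, -0.319817)  product (-0.094038, -0.086301)
  m=+4: Y*=(-0.021368, -0.146942)  Y=(-0.311655, 0.145339)  product (0.028016, 0.042690)
Σ over m = (-0.171233, 0.000000); ×(4π/9) → (-0.239086, 0.000000). Real part: -0.239086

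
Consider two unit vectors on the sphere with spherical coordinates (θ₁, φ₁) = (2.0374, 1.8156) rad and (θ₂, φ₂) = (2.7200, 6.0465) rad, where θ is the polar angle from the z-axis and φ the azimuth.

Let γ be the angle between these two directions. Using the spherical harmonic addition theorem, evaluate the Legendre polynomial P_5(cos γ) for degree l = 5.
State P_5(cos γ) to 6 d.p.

0.335903

Addition theorem: P_5(cos γ) = (4π/11) Σ_m Y*_{lm}(Ω₁) Y_{lm}(Ω₂), m = −5…5:
  [-5]  conj(Y_{5,-5})(Ω₁) = -0.24802 + 0.08963j ; Y_{5,-5}(Ω₂) = 0.00201 + 0.00493j ; Δ = -0.00094 - 0.00104j
  [-4]  conj(Y_{5,-4})(Ω₁) = -0.23426 - 0.34868j ; Y_{5,-4}(Ω₂) = -0.02194 - 0.03048j ; Δ = -0.00549 + 0.01479j
  [-3]  conj(Y_{5,-3})(Ω₁) = 0.13564 - 0.15023j ; Y_{5,-3}(Ω₂) = 0.11672 + 0.10034j ; Δ = 0.03091 - 0.00393j
  [-2]  conj(Y_{5,-2})(Ω₁) = -0.21085 - 0.11236j ; Y_{5,-2}(Ω₂) = -0.34517 - 0.17680j ; Δ = 0.05291 + 0.07606j
  [-1]  conj(Y_{5,-1})(Ω₁) = 0.06747 - 0.27007j ; Y_{5,-1}(Ω₂) = 0.49691 + 0.11986j ; Δ = 0.06589 - 0.12611j
  [+0]  conj(Y_{5,0})(Ω₁) = -0.17962 + 0.00000j ; Y_{5,0}(Ω₂) = -0.04152 + 0.00000j ; Δ = 0.00746 + 0.00000j
  [+1]  conj(Y_{5,1})(Ω₁) = -0.06747 - 0.27007j ; Y_{5,1}(Ω₂) = -0.49691 + 0.11986j ; Δ = 0.06589 + 0.12611j
  [+2]  conj(Y_{5,2})(Ω₁) = -0.21085 + 0.11236j ; Y_{5,2}(Ω₂) = -0.34517 + 0.17680j ; Δ = 0.05291 - 0.07606j
  [+3]  conj(Y_{5,3})(Ω₁) = -0.13564 - 0.15023j ; Y_{5,3}(Ω₂) = -0.11672 + 0.10034j ; Δ = 0.03091 + 0.00393j
  [+4]  conj(Y_{5,4})(Ω₁) = -0.23426 + 0.34868j ; Y_{5,4}(Ω₂) = -0.02194 + 0.03048j ; Δ = -0.00549 - 0.01479j
  [+5]  conj(Y_{5,5})(Ω₁) = 0.24802 + 0.08963j ; Y_{5,5}(Ω₂) = -0.00201 + 0.00493j ; Δ = -0.00094 + 0.00104j
Accumulated sum 0.29403 - 0.00000j; after 4π/(2l+1) scaling, 0.33590 - 0.00000j ⇒ P_5 = 0.335903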